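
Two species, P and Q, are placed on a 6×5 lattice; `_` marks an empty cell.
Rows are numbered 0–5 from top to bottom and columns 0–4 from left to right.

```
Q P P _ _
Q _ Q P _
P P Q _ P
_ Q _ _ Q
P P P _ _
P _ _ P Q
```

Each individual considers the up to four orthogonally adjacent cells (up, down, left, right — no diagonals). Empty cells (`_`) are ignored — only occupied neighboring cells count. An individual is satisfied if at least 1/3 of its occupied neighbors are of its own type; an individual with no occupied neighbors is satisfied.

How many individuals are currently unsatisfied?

(0,0)Q 1/2 ✓
(0,1)P 1/2 ✓
(0,2)P 1/2 ✓
(1,0)Q 1/2 ✓
(1,2)Q 1/3 ✓
(1,3)P 0/1 ✗
(2,0)P 1/2 ✓
(2,1)P 1/3 ✓
(2,2)Q 1/2 ✓
(2,4)P 0/1 ✗
(3,1)Q 0/2 ✗
(3,4)Q 0/1 ✗
(4,0)P 2/2 ✓
(4,1)P 2/3 ✓
(4,2)P 1/1 ✓
(5,0)P 1/1 ✓
(5,3)P 0/1 ✗
(5,4)Q 0/1 ✗
Unsatisfied: (1,3), (2,4), (3,1), (3,4), (5,3), (5,4) — 6 in total.

6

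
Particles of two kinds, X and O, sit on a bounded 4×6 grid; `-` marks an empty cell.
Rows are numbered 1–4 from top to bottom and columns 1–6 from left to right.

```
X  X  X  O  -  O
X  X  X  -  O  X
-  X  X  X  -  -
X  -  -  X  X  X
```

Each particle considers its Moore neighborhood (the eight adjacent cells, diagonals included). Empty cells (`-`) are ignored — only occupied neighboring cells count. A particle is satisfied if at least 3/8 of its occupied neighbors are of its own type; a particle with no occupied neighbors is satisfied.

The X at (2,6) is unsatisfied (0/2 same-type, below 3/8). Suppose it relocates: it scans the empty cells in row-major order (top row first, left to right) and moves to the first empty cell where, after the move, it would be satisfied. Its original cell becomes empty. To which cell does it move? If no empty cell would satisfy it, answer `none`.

(2,4)

Vacating (2,6). Empty cells in order:
  (1,5): 0/3 same-type → still unsatisfied.
  (2,4): 4/6 same-type → satisfied — stop here.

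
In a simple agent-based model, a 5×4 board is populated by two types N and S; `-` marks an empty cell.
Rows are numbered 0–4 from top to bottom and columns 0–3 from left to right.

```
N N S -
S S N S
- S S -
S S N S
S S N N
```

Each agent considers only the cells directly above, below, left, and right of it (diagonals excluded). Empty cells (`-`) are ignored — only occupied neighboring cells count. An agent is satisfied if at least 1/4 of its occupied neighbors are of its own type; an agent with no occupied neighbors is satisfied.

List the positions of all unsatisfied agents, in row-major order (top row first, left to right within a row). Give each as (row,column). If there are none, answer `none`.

(0,0)N 1/2 ok
(0,1)N 1/3 ok
(0,2)S 0/2 unhappy
(1,0)S 1/2 ok
(1,1)S 2/4 ok
(1,2)N 0/4 unhappy
(1,3)S 0/1 unhappy
(2,1)S 3/3 ok
(2,2)S 1/3 ok
(3,0)S 2/2 ok
(3,1)S 3/4 ok
(3,2)N 1/4 ok
(3,3)S 0/2 unhappy
(4,0)S 2/2 ok
(4,1)S 2/3 ok
(4,2)N 2/3 ok
(4,3)N 1/2 ok

(0,2), (1,2), (1,3), (3,3)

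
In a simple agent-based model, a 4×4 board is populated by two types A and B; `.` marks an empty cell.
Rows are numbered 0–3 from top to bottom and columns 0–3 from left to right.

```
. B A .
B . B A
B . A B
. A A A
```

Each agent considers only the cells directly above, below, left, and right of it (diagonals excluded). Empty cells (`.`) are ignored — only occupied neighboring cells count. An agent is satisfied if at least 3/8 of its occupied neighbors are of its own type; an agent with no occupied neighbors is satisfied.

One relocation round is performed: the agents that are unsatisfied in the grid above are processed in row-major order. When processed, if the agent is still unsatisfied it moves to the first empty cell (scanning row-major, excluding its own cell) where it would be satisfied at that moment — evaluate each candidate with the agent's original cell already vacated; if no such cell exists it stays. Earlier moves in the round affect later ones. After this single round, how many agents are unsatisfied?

0

Initially unsatisfied (in order): (0,1), (0,2), (1,2), (1,3), (2,2), (2,3).
  (0,1) → (0,0).
  (0,2) → (0,3).
  (1,2) → (0,1).
  (1,3): now satisfied by earlier moves; stays.
  (2,2): now satisfied by earlier moves; stays.
  (2,3) → (0,2).
Resulting grid:
B B B A
B . . A
B . A .
. A A A
All satisfied now.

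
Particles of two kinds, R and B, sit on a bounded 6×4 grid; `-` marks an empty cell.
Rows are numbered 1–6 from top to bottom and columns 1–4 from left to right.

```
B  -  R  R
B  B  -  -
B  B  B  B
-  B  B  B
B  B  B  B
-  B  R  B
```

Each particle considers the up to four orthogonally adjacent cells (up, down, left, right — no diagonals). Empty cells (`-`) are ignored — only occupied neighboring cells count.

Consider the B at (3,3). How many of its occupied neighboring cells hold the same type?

3

Occupied neighbors of (3,3): (4,3)=B, (3,2)=B, (3,4)=B.
Same type (B): 3 of 3.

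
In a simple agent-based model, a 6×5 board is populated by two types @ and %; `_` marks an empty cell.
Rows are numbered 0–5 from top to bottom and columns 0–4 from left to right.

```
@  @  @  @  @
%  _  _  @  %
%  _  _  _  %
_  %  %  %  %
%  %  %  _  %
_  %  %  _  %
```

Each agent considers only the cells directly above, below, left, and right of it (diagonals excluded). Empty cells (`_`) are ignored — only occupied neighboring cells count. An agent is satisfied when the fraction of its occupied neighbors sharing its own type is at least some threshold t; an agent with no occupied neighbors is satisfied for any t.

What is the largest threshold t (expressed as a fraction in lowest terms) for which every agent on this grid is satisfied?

1/3

(0,0)@ 1/2
(0,1)@ 2/2
(0,2)@ 2/2
(0,3)@ 3/3
(0,4)@ 1/2
(1,0)% 1/2
(1,3)@ 1/2
(1,4)% 1/3
(2,0)% 1/1
(2,4)% 2/2
(3,1)% 2/2
(3,2)% 3/3
(3,3)% 2/2
(3,4)% 3/3
(4,0)% 1/1
(4,1)% 4/4
(4,2)% 3/3
(4,4)% 2/2
(5,1)% 2/2
(5,2)% 2/2
(5,4)% 1/1
The smallest same-type fraction is 1/3 at (1,4), which reduces to 1/3. Any threshold above that leaves this agent unsatisfied.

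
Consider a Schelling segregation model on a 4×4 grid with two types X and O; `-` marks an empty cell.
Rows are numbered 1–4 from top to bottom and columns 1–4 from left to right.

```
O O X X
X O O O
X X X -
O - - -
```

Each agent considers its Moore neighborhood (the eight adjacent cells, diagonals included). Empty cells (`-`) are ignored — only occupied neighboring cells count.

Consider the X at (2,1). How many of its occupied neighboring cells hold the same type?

Occupied neighbors of (2,1): (1,1)=O, (1,2)=O, (2,2)=O, (3,1)=X, (3,2)=X.
Same type (X): 2 of 5.

2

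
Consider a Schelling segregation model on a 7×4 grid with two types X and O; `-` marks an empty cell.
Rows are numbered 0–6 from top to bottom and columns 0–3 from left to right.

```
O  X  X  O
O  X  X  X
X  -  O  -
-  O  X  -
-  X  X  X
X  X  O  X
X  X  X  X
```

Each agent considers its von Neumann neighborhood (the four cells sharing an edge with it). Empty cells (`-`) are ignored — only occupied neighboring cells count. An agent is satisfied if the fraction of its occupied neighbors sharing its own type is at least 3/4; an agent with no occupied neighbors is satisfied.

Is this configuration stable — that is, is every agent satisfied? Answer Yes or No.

(0,0)O 1/2 unhappy
(0,1)X 2/3 unhappy
(0,2)X 2/3 unhappy
(0,3)O 0/2 unhappy
(1,0)O 1/3 unhappy
(1,1)X 2/3 unhappy
(1,2)X 3/4 ok
(1,3)X 1/2 unhappy
(2,0)X 0/1 unhappy
(2,2)O 0/2 unhappy
(3,1)O 0/2 unhappy
(3,2)X 1/3 unhappy
(4,1)X 2/3 unhappy
(4,2)X 3/4 ok
(4,3)X 2/2 ok
(5,0)X 2/2 ok
(5,1)X 3/4 ok
(5,2)O 0/4 unhappy
(5,3)X 2/3 unhappy
(6,0)X 2/2 ok
(6,1)X 3/3 ok
(6,2)X 2/3 unhappy
(6,3)X 2/2 ok
For instance (0,0) has only 1/2 same-type neighbors, below 3/4.

No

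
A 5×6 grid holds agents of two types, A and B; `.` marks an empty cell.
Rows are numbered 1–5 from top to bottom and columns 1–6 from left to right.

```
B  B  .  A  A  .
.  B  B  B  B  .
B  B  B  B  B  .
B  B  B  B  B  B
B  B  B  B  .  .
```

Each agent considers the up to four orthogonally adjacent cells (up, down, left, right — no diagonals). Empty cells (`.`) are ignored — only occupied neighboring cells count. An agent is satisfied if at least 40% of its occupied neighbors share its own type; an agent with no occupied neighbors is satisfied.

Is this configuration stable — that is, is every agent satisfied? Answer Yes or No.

Yes

Row 1: (1,1)B 1/1 ok · (1,2)B 2/2 ok · (1,4)A 1/2 ok · (1,5)A 1/2 ok
Row 2: (2,2)B 3/3 ok · (2,3)B 3/3 ok · (2,4)B 3/4 ok · (2,5)B 2/3 ok
Row 3: (3,1)B 2/2 ok · (3,2)B 4/4 ok · (3,3)B 4/4 ok · (3,4)B 4/4 ok · (3,5)B 3/3 ok
Row 4: (4,1)B 3/3 ok · (4,2)B 4/4 ok · (4,3)B 4/4 ok · (4,4)B 4/4 ok · (4,5)B 3/3 ok · (4,6)B 1/1 ok
Row 5: (5,1)B 2/2 ok · (5,2)B 3/3 ok · (5,3)B 3/3 ok · (5,4)B 2/2 ok
All meet the threshold, so the configuration is stable.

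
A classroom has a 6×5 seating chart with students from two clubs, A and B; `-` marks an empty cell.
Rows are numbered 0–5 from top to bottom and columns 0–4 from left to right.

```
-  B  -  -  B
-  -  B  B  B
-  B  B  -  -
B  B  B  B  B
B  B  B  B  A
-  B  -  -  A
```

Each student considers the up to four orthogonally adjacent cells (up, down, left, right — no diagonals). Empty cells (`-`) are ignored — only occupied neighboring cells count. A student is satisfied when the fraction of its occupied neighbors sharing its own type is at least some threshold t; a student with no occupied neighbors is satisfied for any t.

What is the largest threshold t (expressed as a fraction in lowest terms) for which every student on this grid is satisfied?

(0,1)B — no occupied neighbors
(0,4)B 1/1
(1,2)B 2/2
(1,3)B 2/2
(1,4)B 2/2
(2,1)B 2/2
(2,2)B 3/3
(3,0)B 2/2
(3,1)B 4/4
(3,2)B 4/4
(3,3)B 3/3
(3,4)B 1/2
(4,0)B 2/2
(4,1)B 4/4
(4,2)B 3/3
(4,3)B 2/3
(4,4)A 1/3
(5,1)B 1/1
(5,4)A 1/1
The smallest same-type fraction is 1/3 at (4,4), which reduces to 1/3. Any threshold above that leaves this student unsatisfied.

1/3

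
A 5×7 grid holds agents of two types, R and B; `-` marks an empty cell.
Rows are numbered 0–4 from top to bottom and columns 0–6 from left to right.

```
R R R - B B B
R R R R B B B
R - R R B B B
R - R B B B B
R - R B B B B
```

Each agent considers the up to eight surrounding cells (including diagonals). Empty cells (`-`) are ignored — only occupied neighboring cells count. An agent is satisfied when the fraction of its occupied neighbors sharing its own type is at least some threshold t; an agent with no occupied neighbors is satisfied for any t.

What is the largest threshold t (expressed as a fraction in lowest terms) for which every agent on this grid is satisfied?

1/3

Row 0: (0,0)R 3/3 · (0,1)R 5/5 · (0,2)R 4/4 · (0,4)B 3/4 · (0,5)B 5/5 · (0,6)B 3/3
Row 1: (1,0)R 4/4 · (1,1)R 7/7 · (1,2)R 6/6 · (1,3)R 4/7 · (1,4)B 5/7 · (1,5)B 8/8 · (1,6)B 5/5
Row 2: (2,0)R 3/3 · (2,2)R 5/6 · (2,3)R 4/8 · (2,4)B 6/8 · (2,5)B 8/8 · (2,6)B 5/5
Row 3: (3,0)R 2/2 · (3,2)R 3/5 · (3,3)B 4/8 · (3,4)B 7/8 · (3,5)B 8/8 · (3,6)B 5/5
Row 4: (4,0)R 1/1 · (4,2)R 1/3 · (4,3)B 3/5 · (4,4)B 5/5 · (4,5)B 5/5 · (4,6)B 3/3
The smallest same-type fraction is 1/3 at (4,2), which reduces to 1/3. Any threshold above that leaves this agent unsatisfied.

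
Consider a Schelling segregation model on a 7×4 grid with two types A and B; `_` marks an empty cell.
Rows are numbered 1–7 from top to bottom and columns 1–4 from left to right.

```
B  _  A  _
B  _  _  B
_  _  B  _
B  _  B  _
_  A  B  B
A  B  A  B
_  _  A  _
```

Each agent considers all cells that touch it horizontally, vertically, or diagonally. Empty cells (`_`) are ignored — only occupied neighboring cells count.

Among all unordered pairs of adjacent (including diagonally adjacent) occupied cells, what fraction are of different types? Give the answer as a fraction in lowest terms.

1/2

Scan each occupied cell's neighbors to the right and below (and the two forward diagonals) so each pair is counted once.
Row 1: B(1,1)–B(2,1)= A(1,3)–B(2,4)≠  → 1/2 unlike.
Row 2: B(2,4)–B(3,3)=  → 0/1 unlike.
Row 3: B(3,3)–B(4,3)=  → 0/1 unlike.
Row 4: B(4,1)–A(5,2)≠ B(4,3)–B(5,3)= B(4,3)–B(5,4)= B(4,3)–A(5,2)≠  → 2/4 unlike.
Row 5: A(5,2)–B(5,3)≠ A(5,2)–B(6,2)≠ A(5,2)–A(6,3)= A(5,2)–A(6,1)= B(5,3)–B(5,4)= B(5,3)–A(6,3)≠ B(5,3)–B(6,4)= B(5,3)–B(6,2)= B(5,4)–B(6,4)= B(5,4)–A(6,3)≠  → 4/10 unlike.
Row 6: A(6,1)–B(6,2)≠ B(6,2)–A(6,3)≠ B(6,2)–A(7,3)≠ A(6,3)–B(6,4)≠ A(6,3)–A(7,3)= B(6,4)–A(7,3)≠  → 5/6 unlike.
Total adjacent occupied pairs: 24; unlike-type pairs: 12.
12/24 reduces to 1/2.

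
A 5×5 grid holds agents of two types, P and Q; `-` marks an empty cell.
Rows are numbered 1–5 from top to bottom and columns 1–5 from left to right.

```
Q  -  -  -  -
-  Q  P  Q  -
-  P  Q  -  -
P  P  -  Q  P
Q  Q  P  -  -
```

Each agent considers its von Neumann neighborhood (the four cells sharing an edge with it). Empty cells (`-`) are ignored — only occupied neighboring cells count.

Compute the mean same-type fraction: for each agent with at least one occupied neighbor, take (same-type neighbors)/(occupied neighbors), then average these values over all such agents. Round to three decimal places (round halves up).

Row 1: (1,1)Q — no occupied neighbors
Row 2: (2,2)Q 0/2 · (2,3)P 0/3 · (2,4)Q 0/1
Row 3: (3,2)P 1/3 · (3,3)Q 0/2
Row 4: (4,1)P 1/2 · (4,2)P 2/3 · (4,4)Q 0/1 · (4,5)P 0/1
Row 5: (5,1)Q 1/2 · (5,2)Q 1/3 · (5,3)P 0/1
Sum over 12 agents: 0/2 + 0/3 + 0/1 + 1/3 + 0/2 + 1/2 + 2/3 + 0/1 + 0/1 + 1/2 + 1/3 + 0/1 = 7/3; mean = 7/3 ÷ 12 = 7/36 = 0.194444… → 0.194.

0.194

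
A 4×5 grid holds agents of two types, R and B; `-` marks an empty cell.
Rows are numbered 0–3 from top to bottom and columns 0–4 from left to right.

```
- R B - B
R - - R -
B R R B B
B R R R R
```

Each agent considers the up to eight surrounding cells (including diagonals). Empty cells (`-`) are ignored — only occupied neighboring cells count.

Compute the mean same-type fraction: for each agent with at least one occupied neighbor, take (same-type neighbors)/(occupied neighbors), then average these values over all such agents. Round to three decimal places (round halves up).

0.413

(0,1)R 1/2
(0,2)B 0/2
(0,4)B 0/1
(1,0)R 2/3
(1,3)R 1/5
(2,0)B 1/4
(2,1)R 4/6
(2,2)R 5/6
(2,3)B 1/6
(2,4)B 1/4
(3,0)B 1/3
(3,1)R 3/5
(3,2)R 4/5
(3,3)R 3/5
(3,4)R 1/3
Sum over 15 agents: 1/2 + 0/2 + 0/1 + 2/3 + 1/5 + 1/4 + 4/6 + 5/6 + 1/6 + 1/4 + 1/3 + 3/5 + 4/5 + 3/5 + 1/3 = 31/5; mean = 31/5 ÷ 15 = 31/75 = 0.413333… → 0.413.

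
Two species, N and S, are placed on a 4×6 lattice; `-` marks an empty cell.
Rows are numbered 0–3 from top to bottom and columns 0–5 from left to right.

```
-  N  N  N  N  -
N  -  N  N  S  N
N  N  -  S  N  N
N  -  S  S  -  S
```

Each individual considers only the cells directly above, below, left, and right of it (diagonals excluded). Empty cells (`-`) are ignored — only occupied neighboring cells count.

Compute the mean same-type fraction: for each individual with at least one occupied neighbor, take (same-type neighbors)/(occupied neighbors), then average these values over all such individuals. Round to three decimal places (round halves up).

0.713

(0,1)N 1/1
(0,2)N 3/3
(0,3)N 3/3
(0,4)N 1/2
(1,0)N 1/1
(1,2)N 2/2
(1,3)N 2/4
(1,4)S 0/4
(1,5)N 1/2
(2,0)N 3/3
(2,1)N 1/1
(2,3)S 1/3
(2,4)N 1/3
(2,5)N 2/3
(3,0)N 1/1
(3,2)S 1/1
(3,3)S 2/2
(3,5)S 0/1
Sum over 18 individuals: 1/1 + 3/3 + 3/3 + 1/2 + 1/1 + 2/2 + 2/4 + 0/4 + 1/2 + 3/3 + 1/1 + 1/3 + 1/3 + 2/3 + 1/1 + 1/1 + 2/2 + 0/1 = 77/6; mean = 77/6 ÷ 18 = 77/108 = 0.712962… → 0.713.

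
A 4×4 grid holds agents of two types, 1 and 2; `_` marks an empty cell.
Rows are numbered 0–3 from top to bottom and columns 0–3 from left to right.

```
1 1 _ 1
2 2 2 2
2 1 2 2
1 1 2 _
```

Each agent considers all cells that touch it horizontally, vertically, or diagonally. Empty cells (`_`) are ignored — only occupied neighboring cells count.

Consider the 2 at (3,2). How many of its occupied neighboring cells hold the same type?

Occupied neighbors of (3,2): (2,1)=1, (2,2)=2, (2,3)=2, (3,1)=1.
Same type (2): 2 of 4.

2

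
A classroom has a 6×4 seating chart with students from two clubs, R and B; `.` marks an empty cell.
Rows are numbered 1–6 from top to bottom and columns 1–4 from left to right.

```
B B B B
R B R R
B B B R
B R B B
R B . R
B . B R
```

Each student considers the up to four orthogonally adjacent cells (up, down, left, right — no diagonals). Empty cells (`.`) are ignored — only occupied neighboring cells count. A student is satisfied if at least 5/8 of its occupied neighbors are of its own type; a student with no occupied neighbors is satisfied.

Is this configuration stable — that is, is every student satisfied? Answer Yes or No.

No

(1,1)B 1/2 ✗
(1,2)B 3/3 ✓
(1,3)B 2/3 ✓
(1,4)B 1/2 ✗
(2,1)R 0/3 ✗
(2,2)B 2/4 ✗
(2,3)R 1/4 ✗
(2,4)R 2/3 ✓
(3,1)B 2/3 ✓
(3,2)B 3/4 ✓
(3,3)B 2/4 ✗
(3,4)R 1/3 ✗
(4,1)B 1/3 ✗
(4,2)R 0/4 ✗
(4,3)B 2/3 ✓
(4,4)B 1/3 ✗
(5,1)R 0/3 ✗
(5,2)B 0/2 ✗
(5,4)R 1/2 ✗
(6,1)B 0/1 ✗
(6,3)B 0/1 ✗
(6,4)R 1/2 ✗
For instance (1,1) has only 1/2 same-type neighbors, below 5/8.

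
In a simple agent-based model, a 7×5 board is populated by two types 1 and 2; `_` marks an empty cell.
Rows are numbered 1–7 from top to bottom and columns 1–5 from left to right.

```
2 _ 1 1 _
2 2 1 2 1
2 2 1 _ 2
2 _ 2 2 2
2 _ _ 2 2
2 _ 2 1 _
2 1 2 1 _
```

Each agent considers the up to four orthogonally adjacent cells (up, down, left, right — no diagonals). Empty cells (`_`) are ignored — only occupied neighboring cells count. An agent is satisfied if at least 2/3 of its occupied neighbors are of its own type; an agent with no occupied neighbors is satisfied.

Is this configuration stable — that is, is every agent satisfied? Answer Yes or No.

No

(1,1)2 1/1 ✓
(1,3)1 2/2 ✓
(1,4)1 1/2 ✗
(2,1)2 3/3 ✓
(2,2)2 2/3 ✓
(2,3)1 2/4 ✗
(2,4)2 0/3 ✗
(2,5)1 0/2 ✗
(3,1)2 3/3 ✓
(3,2)2 2/3 ✓
(3,3)1 1/3 ✗
(3,5)2 1/2 ✗
(4,1)2 2/2 ✓
(4,3)2 1/2 ✗
(4,4)2 3/3 ✓
(4,5)2 3/3 ✓
(5,1)2 2/2 ✓
(5,4)2 2/3 ✓
(5,5)2 2/2 ✓
(6,1)2 2/2 ✓
(6,3)2 1/2 ✗
(6,4)1 1/3 ✗
(7,1)2 1/2 ✗
(7,2)1 0/2 ✗
(7,3)2 1/3 ✗
(7,4)1 1/2 ✗
For instance (1,4) has only 1/2 same-type neighbors, below 2/3.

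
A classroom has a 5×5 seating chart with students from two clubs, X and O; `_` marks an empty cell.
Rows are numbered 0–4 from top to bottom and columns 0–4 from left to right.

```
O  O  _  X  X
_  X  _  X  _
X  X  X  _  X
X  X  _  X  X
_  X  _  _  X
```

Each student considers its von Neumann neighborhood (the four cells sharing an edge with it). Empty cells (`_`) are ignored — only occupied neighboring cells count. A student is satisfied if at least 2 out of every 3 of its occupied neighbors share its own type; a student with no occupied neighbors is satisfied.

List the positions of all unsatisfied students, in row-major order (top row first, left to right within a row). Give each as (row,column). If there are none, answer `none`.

Row 0: (0,0)O 1/1 ok · (0,1)O 1/2 unhappy · (0,3)X 2/2 ok · (0,4)X 1/1 ok
Row 1: (1,1)X 1/2 unhappy · (1,3)X 1/1 ok
Row 2: (2,0)X 2/2 ok · (2,1)X 4/4 ok · (2,2)X 1/1 ok · (2,4)X 1/1 ok
Row 3: (3,0)X 2/2 ok · (3,1)X 3/3 ok · (3,3)X 1/1 ok · (3,4)X 3/3 ok
Row 4: (4,1)X 1/1 ok · (4,4)X 1/1 ok

(0,1), (1,1)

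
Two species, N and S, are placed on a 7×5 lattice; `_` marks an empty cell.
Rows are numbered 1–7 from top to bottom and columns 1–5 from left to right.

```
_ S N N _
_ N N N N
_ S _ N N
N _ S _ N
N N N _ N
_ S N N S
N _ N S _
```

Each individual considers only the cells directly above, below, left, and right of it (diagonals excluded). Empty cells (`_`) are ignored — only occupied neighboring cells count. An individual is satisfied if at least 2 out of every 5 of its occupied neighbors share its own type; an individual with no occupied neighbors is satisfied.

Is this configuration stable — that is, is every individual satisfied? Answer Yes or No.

No

Row 1: (1,2)S 0/2 ✗ · (1,3)N 2/3 ✓ · (1,4)N 2/2 ✓
Row 2: (2,2)N 1/3 ✗ · (2,3)N 3/3 ✓ · (2,4)N 4/4 ✓ · (2,5)N 2/2 ✓
Row 3: (3,2)S 0/1 ✗ · (3,4)N 2/2 ✓ · (3,5)N 3/3 ✓
Row 4: (4,1)N 1/1 ✓ · (4,3)S 0/1 ✗ · (4,5)N 2/2 ✓
Row 5: (5,1)N 2/2 ✓ · (5,2)N 2/3 ✓ · (5,3)N 2/3 ✓ · (5,5)N 1/2 ✓
Row 6: (6,2)S 0/2 ✗ · (6,3)N 3/4 ✓ · (6,4)N 1/3 ✗ · (6,5)S 0/2 ✗
Row 7: (7,1)N 0/0 ✓ · (7,3)N 1/2 ✓ · (7,4)S 0/2 ✗
For instance (1,2) has only 0/2 same-type neighbors, below 2/5.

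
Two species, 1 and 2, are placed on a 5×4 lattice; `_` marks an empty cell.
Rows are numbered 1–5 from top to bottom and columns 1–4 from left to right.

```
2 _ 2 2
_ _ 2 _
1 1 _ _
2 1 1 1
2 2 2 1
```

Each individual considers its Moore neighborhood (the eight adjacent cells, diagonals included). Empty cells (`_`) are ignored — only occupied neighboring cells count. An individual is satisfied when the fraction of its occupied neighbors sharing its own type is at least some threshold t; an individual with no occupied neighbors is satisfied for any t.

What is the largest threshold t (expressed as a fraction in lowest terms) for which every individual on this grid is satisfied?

Row 1: (1,1)2 — no occupied neighbors · (1,3)2 2/2 · (1,4)2 2/2
Row 2: (2,3)2 2/3
Row 3: (3,1)1 2/3 · (3,2)1 3/5
Row 4: (4,1)2 2/5 · (4,2)1 3/7 · (4,3)1 4/6 · (4,4)1 2/3
Row 5: (5,1)2 2/3 · (5,2)2 3/5 · (5,3)2 1/5 · (5,4)1 2/3
The smallest same-type fraction is 1/5 at (5,3), which reduces to 1/5. Any threshold above that leaves this individual unsatisfied.

1/5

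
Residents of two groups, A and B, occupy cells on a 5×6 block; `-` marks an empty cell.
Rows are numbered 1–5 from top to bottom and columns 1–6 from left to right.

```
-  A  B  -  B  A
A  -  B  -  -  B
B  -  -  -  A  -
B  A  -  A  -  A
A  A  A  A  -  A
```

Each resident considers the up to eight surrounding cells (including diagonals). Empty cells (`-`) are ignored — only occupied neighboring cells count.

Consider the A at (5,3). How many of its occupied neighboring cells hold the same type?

4

Occupied neighbors of (5,3): (4,2)=A, (4,4)=A, (5,2)=A, (5,4)=A.
Same type (A): 4 of 4.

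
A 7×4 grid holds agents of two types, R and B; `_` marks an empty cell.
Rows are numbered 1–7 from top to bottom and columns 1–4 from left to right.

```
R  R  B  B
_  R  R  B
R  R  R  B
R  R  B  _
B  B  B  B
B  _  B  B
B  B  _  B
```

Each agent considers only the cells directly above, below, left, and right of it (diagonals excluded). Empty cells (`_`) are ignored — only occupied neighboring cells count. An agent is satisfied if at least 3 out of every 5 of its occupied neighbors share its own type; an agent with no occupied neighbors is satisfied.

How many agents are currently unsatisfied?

6

(1,1)R 1/1 satisfied
(1,2)R 2/3 satisfied
(1,3)B 1/3 not
(1,4)B 2/2 satisfied
(2,2)R 3/3 satisfied
(2,3)R 2/4 not
(2,4)B 2/3 satisfied
(3,1)R 2/2 satisfied
(3,2)R 4/4 satisfied
(3,3)R 2/4 not
(3,4)B 1/2 not
(4,1)R 2/3 satisfied
(4,2)R 2/4 not
(4,3)B 1/3 not
(5,1)B 2/3 satisfied
(5,2)B 2/3 satisfied
(5,3)B 4/4 satisfied
(5,4)B 2/2 satisfied
(6,1)B 2/2 satisfied
(6,3)B 2/2 satisfied
(6,4)B 3/3 satisfied
(7,1)B 2/2 satisfied
(7,2)B 1/1 satisfied
(7,4)B 1/1 satisfied
Unsatisfied: (1,3), (2,3), (3,3), (3,4), (4,2), (4,3) — 6 in total.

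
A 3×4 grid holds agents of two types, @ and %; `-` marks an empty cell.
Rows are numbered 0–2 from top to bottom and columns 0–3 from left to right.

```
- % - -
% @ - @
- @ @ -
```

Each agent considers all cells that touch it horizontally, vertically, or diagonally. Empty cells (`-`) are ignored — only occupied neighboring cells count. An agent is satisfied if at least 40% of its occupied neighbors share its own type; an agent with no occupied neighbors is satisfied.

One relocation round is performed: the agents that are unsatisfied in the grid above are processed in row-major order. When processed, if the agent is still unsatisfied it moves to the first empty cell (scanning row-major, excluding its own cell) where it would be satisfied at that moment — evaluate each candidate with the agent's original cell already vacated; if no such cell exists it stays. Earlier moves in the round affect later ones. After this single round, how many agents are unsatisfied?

Initially unsatisfied (in order): (1,0).
  (1,0) → (0,0).
Resulting grid:
% % - -
- @ - @
- @ @ -
All satisfied now.

0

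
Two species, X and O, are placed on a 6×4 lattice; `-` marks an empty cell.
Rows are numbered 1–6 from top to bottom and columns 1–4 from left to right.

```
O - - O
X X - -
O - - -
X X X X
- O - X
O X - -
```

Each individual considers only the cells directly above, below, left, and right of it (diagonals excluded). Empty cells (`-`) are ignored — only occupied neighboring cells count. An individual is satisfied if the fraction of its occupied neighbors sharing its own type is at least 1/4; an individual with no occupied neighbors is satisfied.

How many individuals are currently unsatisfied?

5

(1,1)O 0/1 ✗
(1,4)O 0/0 ✓
(2,1)X 1/3 ✓
(2,2)X 1/1 ✓
(3,1)O 0/2 ✗
(4,1)X 1/2 ✓
(4,2)X 2/3 ✓
(4,3)X 2/2 ✓
(4,4)X 2/2 ✓
(5,2)O 0/2 ✗
(5,4)X 1/1 ✓
(6,1)O 0/1 ✗
(6,2)X 0/2 ✗
Unsatisfied: (1,1), (3,1), (5,2), (6,1), (6,2) — 5 in total.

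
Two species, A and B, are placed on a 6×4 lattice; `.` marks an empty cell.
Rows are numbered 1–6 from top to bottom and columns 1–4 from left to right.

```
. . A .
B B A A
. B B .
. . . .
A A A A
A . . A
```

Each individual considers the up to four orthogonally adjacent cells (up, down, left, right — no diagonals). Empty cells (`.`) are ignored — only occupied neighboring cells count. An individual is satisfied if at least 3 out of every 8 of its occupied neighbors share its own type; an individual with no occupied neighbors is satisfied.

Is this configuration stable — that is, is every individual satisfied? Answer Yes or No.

(1,3)A 1/1 ✓
(2,1)B 1/1 ✓
(2,2)B 2/3 ✓
(2,3)A 2/4 ✓
(2,4)A 1/1 ✓
(3,2)B 2/2 ✓
(3,3)B 1/2 ✓
(5,1)A 2/2 ✓
(5,2)A 2/2 ✓
(5,3)A 2/2 ✓
(5,4)A 2/2 ✓
(6,1)A 1/1 ✓
(6,4)A 1/1 ✓
All meet the threshold, so the configuration is stable.

Yes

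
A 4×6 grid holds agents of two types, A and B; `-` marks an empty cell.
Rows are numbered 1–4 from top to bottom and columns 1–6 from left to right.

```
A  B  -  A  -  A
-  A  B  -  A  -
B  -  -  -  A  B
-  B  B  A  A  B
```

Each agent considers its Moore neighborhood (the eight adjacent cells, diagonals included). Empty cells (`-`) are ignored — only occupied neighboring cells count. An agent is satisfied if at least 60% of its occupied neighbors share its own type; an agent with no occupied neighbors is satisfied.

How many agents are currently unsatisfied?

10

(1,1)A 1/2 ✗
(1,2)B 1/3 ✗
(1,4)A 1/2 ✗
(1,6)A 1/1 ✓
(2,2)A 1/4 ✗
(2,3)B 1/3 ✗
(2,5)A 3/4 ✓
(3,1)B 1/2 ✗
(3,5)A 3/5 ✓
(3,6)B 1/4 ✗
(4,2)B 2/2 ✓
(4,3)B 1/2 ✗
(4,4)A 2/3 ✓
(4,5)A 2/4 ✗
(4,6)B 1/3 ✗
Unsatisfied: (1,1), (1,2), (1,4), (2,2), (2,3), (3,1), (3,6), (4,3), (4,5), (4,6) — 10 in total.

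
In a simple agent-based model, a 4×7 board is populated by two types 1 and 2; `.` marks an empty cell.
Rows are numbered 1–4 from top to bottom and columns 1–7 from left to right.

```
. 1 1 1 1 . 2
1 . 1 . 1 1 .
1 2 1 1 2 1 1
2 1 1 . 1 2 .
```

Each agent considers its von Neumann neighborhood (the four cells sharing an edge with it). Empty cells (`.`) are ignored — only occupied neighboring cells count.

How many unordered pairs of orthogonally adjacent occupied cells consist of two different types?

11

Scan each occupied cell's neighbors to the right and below so each pair is counted once.
Row 1: 1(1,2)–1(1,3)= 1(1,3)–1(1,4)= 1(1,3)–1(2,3)= 1(1,4)–1(1,5)= 1(1,5)–1(2,5)=  → 0/5 unlike.
Row 2: 1(2,1)–1(3,1)= 1(2,3)–1(3,3)= 1(2,5)–1(2,6)= 1(2,5)–2(3,5)≠ 1(2,6)–1(3,6)=  → 1/5 unlike.
Row 3: 1(3,1)–2(3,2)≠ 1(3,1)–2(4,1)≠ 2(3,2)–1(3,3)≠ 2(3,2)–1(4,2)≠ 1(3,3)–1(3,4)= 1(3,3)–1(4,3)= 1(3,4)–2(3,5)≠ 2(3,5)–1(3,6)≠ 2(3,5)–1(4,5)≠ 1(3,6)–1(3,7)= 1(3,6)–2(4,6)≠  → 8/11 unlike.
Row 4: 2(4,1)–1(4,2)≠ 1(4,2)–1(4,3)= 1(4,5)–2(4,6)≠  → 2/3 unlike.
Total adjacent occupied pairs: 24; unlike-type pairs: 11.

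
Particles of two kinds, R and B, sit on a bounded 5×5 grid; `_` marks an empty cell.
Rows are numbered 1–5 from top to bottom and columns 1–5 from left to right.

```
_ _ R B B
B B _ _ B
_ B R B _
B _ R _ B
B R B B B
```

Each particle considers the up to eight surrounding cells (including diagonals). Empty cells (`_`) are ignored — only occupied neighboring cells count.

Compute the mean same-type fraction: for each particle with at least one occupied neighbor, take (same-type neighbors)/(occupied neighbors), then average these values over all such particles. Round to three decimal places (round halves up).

0.609

(1,3)R 0/2
(1,4)B 2/3
(1,5)B 2/2
(2,1)B 2/2
(2,2)B 2/4
(2,5)B 3/3
(3,2)B 3/5
(3,3)R 1/4
(3,4)B 2/4
(4,1)B 2/3
(4,3)R 2/6
(4,5)B 3/3
(5,1)B 1/2
(5,2)R 1/4
(5,3)B 1/3
(5,4)B 3/4
(5,5)B 2/2
Sum over 17 particles: 0/2 + 2/3 + 2/2 + 2/2 + 2/4 + 3/3 + 3/5 + 1/4 + 2/4 + 2/3 + 2/6 + 3/3 + 1/2 + 1/4 + 1/3 + 3/4 + 2/2 = 207/20; mean = 207/20 ÷ 17 = 207/340 = 0.608823… → 0.609.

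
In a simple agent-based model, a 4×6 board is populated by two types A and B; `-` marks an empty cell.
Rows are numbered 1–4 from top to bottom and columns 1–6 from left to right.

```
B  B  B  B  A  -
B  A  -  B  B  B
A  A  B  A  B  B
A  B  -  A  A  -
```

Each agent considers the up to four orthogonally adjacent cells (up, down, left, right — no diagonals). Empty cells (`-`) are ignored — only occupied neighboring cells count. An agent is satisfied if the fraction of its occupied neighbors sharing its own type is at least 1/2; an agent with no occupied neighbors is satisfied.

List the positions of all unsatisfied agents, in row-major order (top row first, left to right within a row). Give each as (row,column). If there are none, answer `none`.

(1,5), (2,1), (2,2), (3,3), (3,4), (4,2)

(1,1)B 2/2 ✓
(1,2)B 2/3 ✓
(1,3)B 2/2 ✓
(1,4)B 2/3 ✓
(1,5)A 0/2 ✗
(2,1)B 1/3 ✗
(2,2)A 1/3 ✗
(2,4)B 2/3 ✓
(2,5)B 3/4 ✓
(2,6)B 2/2 ✓
(3,1)A 2/3 ✓
(3,2)A 2/4 ✓
(3,3)B 0/2 ✗
(3,4)A 1/4 ✗
(3,5)B 2/4 ✓
(3,6)B 2/2 ✓
(4,1)A 1/2 ✓
(4,2)B 0/2 ✗
(4,4)A 2/2 ✓
(4,5)A 1/2 ✓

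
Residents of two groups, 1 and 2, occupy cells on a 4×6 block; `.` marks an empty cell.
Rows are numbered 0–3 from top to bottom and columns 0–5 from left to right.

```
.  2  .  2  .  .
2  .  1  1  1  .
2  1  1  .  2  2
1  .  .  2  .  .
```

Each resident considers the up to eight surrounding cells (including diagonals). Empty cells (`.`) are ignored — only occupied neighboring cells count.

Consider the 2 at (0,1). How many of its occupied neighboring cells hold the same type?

1

Occupied neighbors of (0,1): (1,0)=2, (1,2)=1.
Same type (2): 1 of 2.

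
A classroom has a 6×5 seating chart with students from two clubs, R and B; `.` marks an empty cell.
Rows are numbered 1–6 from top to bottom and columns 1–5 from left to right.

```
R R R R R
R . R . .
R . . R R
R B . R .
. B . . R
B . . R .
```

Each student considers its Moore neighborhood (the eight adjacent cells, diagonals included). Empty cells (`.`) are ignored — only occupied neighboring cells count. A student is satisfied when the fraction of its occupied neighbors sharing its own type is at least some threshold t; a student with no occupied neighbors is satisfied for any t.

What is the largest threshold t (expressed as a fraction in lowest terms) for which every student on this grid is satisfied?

(1,1)R 2/2
(1,2)R 4/4
(1,3)R 3/3
(1,4)R 3/3
(1,5)R 1/1
(2,1)R 3/3
(2,3)R 4/4
(3,1)R 2/3
(3,4)R 3/3
(3,5)R 2/2
(4,1)R 1/3
(4,2)B 1/3
(4,4)R 3/3
(5,2)B 2/3
(5,5)R 2/2
(6,1)B 1/1
(6,4)R 1/1
The smallest same-type fraction is 1/3 at (4,1), which reduces to 1/3. Any threshold above that leaves this student unsatisfied.

1/3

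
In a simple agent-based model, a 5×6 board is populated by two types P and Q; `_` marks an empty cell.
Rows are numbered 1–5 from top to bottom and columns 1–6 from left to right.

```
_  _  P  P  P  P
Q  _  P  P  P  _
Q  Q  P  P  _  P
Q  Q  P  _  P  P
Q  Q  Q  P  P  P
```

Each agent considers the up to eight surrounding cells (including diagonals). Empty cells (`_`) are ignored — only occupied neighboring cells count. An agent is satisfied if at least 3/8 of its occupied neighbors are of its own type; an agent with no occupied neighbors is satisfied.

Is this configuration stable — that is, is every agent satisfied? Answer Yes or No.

Yes

(1,3)P 3/3 ✓
(1,4)P 5/5 ✓
(1,5)P 4/4 ✓
(1,6)P 2/2 ✓
(2,1)Q 2/2 ✓
(2,3)P 5/6 ✓
(2,4)P 7/7 ✓
(2,5)P 6/6 ✓
(3,1)Q 4/4 ✓
(3,2)Q 4/7 ✓
(3,3)P 4/6 ✓
(3,4)P 6/6 ✓
(3,6)P 3/3 ✓
(4,1)Q 5/5 ✓
(4,2)Q 6/8 ✓
(4,3)P 3/7 ✓
(4,5)P 6/6 ✓
(4,6)P 4/4 ✓
(5,1)Q 3/3 ✓
(5,2)Q 4/5 ✓
(5,3)Q 2/4 ✓
(5,4)P 3/4 ✓
(5,5)P 4/4 ✓
(5,6)P 3/3 ✓
All meet the threshold, so the configuration is stable.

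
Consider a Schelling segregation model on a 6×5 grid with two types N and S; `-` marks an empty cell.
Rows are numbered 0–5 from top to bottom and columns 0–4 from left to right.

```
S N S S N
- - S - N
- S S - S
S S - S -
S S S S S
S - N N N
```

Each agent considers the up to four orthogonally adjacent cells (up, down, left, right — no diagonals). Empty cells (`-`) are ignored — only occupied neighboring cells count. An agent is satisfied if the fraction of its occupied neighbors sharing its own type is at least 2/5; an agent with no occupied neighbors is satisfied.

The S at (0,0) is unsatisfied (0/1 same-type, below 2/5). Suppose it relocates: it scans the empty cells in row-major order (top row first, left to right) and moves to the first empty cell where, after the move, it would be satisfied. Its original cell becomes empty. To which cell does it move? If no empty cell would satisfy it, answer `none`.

Vacating (0,0). Empty cells in order:
  (1,0): 0/0 same-type → satisfied — stop here.

(1,0)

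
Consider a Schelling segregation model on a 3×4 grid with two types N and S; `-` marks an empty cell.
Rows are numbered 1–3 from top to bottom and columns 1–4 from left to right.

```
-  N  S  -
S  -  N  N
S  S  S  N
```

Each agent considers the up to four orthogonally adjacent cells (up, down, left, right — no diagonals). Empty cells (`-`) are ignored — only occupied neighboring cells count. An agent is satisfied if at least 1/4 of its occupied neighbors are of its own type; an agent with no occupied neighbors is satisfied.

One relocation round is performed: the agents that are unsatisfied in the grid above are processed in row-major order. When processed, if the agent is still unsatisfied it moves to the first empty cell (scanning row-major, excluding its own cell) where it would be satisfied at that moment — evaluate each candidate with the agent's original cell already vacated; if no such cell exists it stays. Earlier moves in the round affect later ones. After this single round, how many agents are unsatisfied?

0

Initially unsatisfied (in order): (1,2), (1,3).
  (1,2) → (1,4).
  (1,3) → (1,1).
Resulting grid:
S - - N
S - N N
S S S N
All satisfied now.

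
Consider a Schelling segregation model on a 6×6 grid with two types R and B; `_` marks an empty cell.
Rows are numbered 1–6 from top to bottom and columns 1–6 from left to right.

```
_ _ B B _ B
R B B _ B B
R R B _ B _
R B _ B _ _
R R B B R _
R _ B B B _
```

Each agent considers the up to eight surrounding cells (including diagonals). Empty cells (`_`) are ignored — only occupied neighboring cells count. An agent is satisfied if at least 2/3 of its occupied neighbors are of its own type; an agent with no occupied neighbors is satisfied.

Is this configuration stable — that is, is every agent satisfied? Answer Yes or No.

No

Row 1: (1,3)B 3/3 ✓ · (1,4)B 3/3 ✓ · (1,6)B 2/2 ✓
Row 2: (2,1)R 2/3 ✓ · (2,2)B 3/6 ✗ · (2,3)B 4/5 ✓ · (2,5)B 4/4 ✓ · (2,6)B 3/3 ✓
Row 3: (3,1)R 3/5 ✗ · (3,2)R 3/7 ✗ · (3,3)B 4/5 ✓ · (3,5)B 3/3 ✓
Row 4: (4,1)R 4/5 ✓ · (4,2)B 2/7 ✗ · (4,4)B 4/5 ✓
Row 5: (5,1)R 3/4 ✓ · (5,2)R 3/6 ✗ · (5,3)B 5/6 ✓ · (5,4)B 5/6 ✓ · (5,5)R 0/4 ✗
Row 6: (6,1)R 2/2 ✓ · (6,3)B 3/4 ✓ · (6,4)B 4/5 ✓ · (6,5)B 2/3 ✓
For instance (2,2) has only 3/6 same-type neighbors, below 2/3.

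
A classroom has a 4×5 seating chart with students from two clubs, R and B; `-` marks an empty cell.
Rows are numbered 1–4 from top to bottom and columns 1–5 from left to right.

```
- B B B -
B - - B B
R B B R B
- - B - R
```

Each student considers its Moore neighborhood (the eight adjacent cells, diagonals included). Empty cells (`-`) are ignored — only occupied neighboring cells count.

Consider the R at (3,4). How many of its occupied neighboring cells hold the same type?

1

Occupied neighbors of (3,4): (2,4)=B, (2,5)=B, (3,3)=B, (3,5)=B, (4,3)=B, (4,5)=R.
Same type (R): 1 of 6.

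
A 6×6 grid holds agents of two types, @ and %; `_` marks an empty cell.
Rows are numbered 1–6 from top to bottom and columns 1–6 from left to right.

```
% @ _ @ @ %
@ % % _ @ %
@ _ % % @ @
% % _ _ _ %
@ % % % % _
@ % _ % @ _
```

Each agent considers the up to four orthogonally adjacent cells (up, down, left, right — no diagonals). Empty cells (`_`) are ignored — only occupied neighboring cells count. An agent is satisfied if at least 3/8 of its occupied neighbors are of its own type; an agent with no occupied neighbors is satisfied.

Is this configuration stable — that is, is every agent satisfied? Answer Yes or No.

No

Row 1: (1,1)% 0/2 unhappy · (1,2)@ 0/2 unhappy · (1,4)@ 1/1 ok · (1,5)@ 2/3 ok · (1,6)% 1/2 ok
Row 2: (2,1)@ 1/3 unhappy · (2,2)% 1/3 unhappy · (2,3)% 2/2 ok · (2,5)@ 2/3 ok · (2,6)% 1/3 unhappy
Row 3: (3,1)@ 1/2 ok · (3,3)% 2/2 ok · (3,4)% 1/2 ok · (3,5)@ 2/3 ok · (3,6)@ 1/3 unhappy
Row 4: (4,1)% 1/3 unhappy · (4,2)% 2/2 ok · (4,6)% 0/1 unhappy
Row 5: (5,1)@ 1/3 unhappy · (5,2)% 3/4 ok · (5,3)% 2/2 ok · (5,4)% 3/3 ok · (5,5)% 1/2 ok
Row 6: (6,1)@ 1/2 ok · (6,2)% 1/2 ok · (6,4)% 1/2 ok · (6,5)@ 0/2 unhappy
For instance (1,1) has only 0/2 same-type neighbors, below 3/8.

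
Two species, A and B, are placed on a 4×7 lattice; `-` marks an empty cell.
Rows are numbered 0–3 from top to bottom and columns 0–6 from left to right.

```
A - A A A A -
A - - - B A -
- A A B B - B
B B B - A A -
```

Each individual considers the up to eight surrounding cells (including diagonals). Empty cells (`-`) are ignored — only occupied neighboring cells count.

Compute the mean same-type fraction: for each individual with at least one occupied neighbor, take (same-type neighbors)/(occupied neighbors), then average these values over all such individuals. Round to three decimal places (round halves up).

Row 0: (0,0)A 1/1 · (0,2)A 1/1 · (0,3)A 2/3 · (0,4)A 3/4 · (0,5)A 2/3
Row 1: (1,0)A 2/2 · (1,4)B 2/6 · (1,5)A 2/5
Row 2: (2,1)A 2/5 · (2,2)A 1/4 · (2,3)B 3/5 · (2,4)B 2/5 · (2,6)B 0/2
Row 3: (3,0)B 1/2 · (3,1)B 2/4 · (3,2)B 2/4 · (3,4)A 1/3 · (3,5)A 1/3
Sum over 18 individuals: 1/1 + 1/1 + 2/3 + 3/4 + 2/3 + 2/2 + 2/6 + 2/5 + 2/5 + 1/4 + 3/5 + 2/5 + 0/2 + 1/2 + 2/4 + 2/4 + 1/3 + 1/3 = 289/30; mean = 289/30 ÷ 18 = 289/540 = 0.535185… → 0.535.

0.535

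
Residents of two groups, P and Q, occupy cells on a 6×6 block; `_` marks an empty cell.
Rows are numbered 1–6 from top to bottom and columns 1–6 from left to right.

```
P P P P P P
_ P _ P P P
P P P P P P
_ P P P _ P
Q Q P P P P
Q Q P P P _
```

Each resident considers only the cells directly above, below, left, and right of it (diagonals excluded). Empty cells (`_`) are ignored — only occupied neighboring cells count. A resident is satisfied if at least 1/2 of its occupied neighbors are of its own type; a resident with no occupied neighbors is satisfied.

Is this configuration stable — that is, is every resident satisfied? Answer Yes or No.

Yes

Row 1: (1,1)P 1/1 ok · (1,2)P 3/3 ok · (1,3)P 2/2 ok · (1,4)P 3/3 ok · (1,5)P 3/3 ok · (1,6)P 2/2 ok
Row 2: (2,2)P 2/2 ok · (2,4)P 3/3 ok · (2,5)P 4/4 ok · (2,6)P 3/3 ok
Row 3: (3,1)P 1/1 ok · (3,2)P 4/4 ok · (3,3)P 3/3 ok · (3,4)P 4/4 ok · (3,5)P 3/3 ok · (3,6)P 3/3 ok
Row 4: (4,2)P 2/3 ok · (4,3)P 4/4 ok · (4,4)P 3/3 ok · (4,6)P 2/2 ok
Row 5: (5,1)Q 2/2 ok · (5,2)Q 2/4 ok · (5,3)P 3/4 ok · (5,4)P 4/4 ok · (5,5)P 3/3 ok · (5,6)P 2/2 ok
Row 6: (6,1)Q 2/2 ok · (6,2)Q 2/3 ok · (6,3)P 2/3 ok · (6,4)P 3/3 ok · (6,5)P 2/2 ok
All meet the threshold, so the configuration is stable.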